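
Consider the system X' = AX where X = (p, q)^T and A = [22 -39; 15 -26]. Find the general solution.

p(t) = -2c_1e^(-2t)sin(3t) + 3c_1e^(-2t)cos(3t) + 3c_2e^(-2t)sin(3t) + 2c_2e^(-2t)cos(3t), q(t) = -c_1e^(-2t)sin(3t) + 2c_1e^(-2t)cos(3t) + 2c_2e^(-2t)sin(3t) + c_2e^(-2t)cos(3t)

Coefficient matrix A = [[22, -39], [15, -26]].
Characteristic polynomial det(A - λI) = λ^2 + 4λ + 13 = 0.
Eigenvalues λ = -2 ± 3i (complex conjugate pair).
For λ=-2+3i: an eigenvector is (3,2) - i(-2,-1) = (3 + 2i, 2 + i).
A real fundamental pair from Re and Im of e^((-2+3i)t)v: X_1 = e^(-2t)(cos(3t)·(3,2) + sin(3t)·(-2,-1)), X_2 = e^(-2t)(sin(3t)·(3,2) - cos(3t)·(-2,-1)).
General solution: c_1X_1 + c_2X_2.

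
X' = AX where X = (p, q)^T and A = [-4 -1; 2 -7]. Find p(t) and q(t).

Coefficient matrix A = [[-4, -1], [2, -7]].
Characteristic polynomial det(A - λI) = λ^2 + 11λ + 30 = 0.
Eigenvalues λ = -5, -6.
For λ=-5: (A-λI) row 1 is [1, -1], so an eigenvector is (1, 1).
For λ=-6: (A-λI) row 1 is [2, -1], so an eigenvector is (1, 2).
General solution: C_1e^(-5t)(1,1) + C_2e^(-6t)(1,2).

p(t) = C_1e^(-5t) + C_2e^(-6t), q(t) = C_1e^(-5t) + 2C_2e^(-6t)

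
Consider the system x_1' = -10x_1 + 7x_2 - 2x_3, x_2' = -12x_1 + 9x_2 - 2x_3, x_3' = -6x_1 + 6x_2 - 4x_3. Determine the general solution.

Coefficient matrix A = [[-10, 7, -2], [-12, 9, -2], [-6, 6, -4]].
det(A - λI) = 0 gives eigenvalues λ = -4, -3, 2.
For λ=-4: eigenvector (2,2,1).
For λ=-3: eigenvector (1,1,0).
For λ=2: eigenvector (1,2,1).
General solution: C_1e^(-4t)(2,2,1) + C_2e^(-3t)(1,1,0) + C_3e^(2t)(1,2,1).

x_1(t) = 2C_1e^(-4t) + C_2e^(-3t) + C_3e^(2t), x_2(t) = 2C_1e^(-4t) + C_2e^(-3t) + 2C_3e^(2t), x_3(t) = C_1e^(-4t) + C_3e^(2t)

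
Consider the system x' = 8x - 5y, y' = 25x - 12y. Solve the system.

Coefficient matrix A = [[8, -5], [25, -12]].
Characteristic polynomial det(A - λI) = λ^2 + 4λ + 29 = 0.
Eigenvalues λ = -2 ± 5i (complex conjugate pair).
For λ=-2+5i: an eigenvector is (0,-1) - i(1,2) = (0 - i, -1 - 2i).
A real fundamental pair from Re and Im of e^((-2+5i)t)v: X_1 = e^(-2t)(cos(5t)·(0,-1) + sin(5t)·(1,2)), X_2 = e^(-2t)(sin(5t)·(0,-1) - cos(5t)·(1,2)).
General solution: c_1X_1 + c_2X_2.

x(t) = c_1e^(-2t)sin(5t) - c_2e^(-2t)cos(5t), y(t) = 2c_1e^(-2t)sin(5t) - c_1e^(-2t)cos(5t) - c_2e^(-2t)sin(5t) - 2c_2e^(-2t)cos(5t)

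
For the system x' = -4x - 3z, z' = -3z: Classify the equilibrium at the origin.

A = [[-4,-3],[0,-3]]; det(A-λI) = λ^2 + 7λ + 12.
λ = -4, -3: both negative.

stable node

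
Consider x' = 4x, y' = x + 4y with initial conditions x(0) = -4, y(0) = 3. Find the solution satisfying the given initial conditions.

Coefficient matrix A = [[4, 0], [1, 4]].
Characteristic polynomial det(A - λI) = λ^2 - 8λ + 16 = 0.
Single eigenvalue λ = 4 with algebraic multiplicity 2.
Eigenvector v = (0,-1); generalized eigenvector w with (A-λI)w=v is (-1,-2).
General solution: e^(4t)[c_1·v + c_2·(t·v + w)].
Applying x(0)=-4, y(0)=3 gives c_1=-11, c_2=4.

x(t) = -4e^(4t), y(t) = -4te^(4t) + 3e^(4t)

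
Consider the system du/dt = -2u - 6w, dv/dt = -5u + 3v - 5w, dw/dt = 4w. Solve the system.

Coefficient matrix A = [[-2, 0, -6], [-5, 3, -5], [0, 0, 4]].
det(A - λI) = 0 gives eigenvalues λ = -2, 3, 4.
For λ=-2: eigenvector (1,1,0).
For λ=3: eigenvector (0,-1,0).
For λ=4: eigenvector (-1,0,1).
General solution: K_1e^(-2t)(1,1,0) + K_2e^(3t)(0,-1,0) + K_3e^(4t)(-1,0,1).

u(t) = K_1e^(-2t) - K_3e^(4t), v(t) = K_1e^(-2t) - K_2e^(3t), w(t) = K_3e^(4t)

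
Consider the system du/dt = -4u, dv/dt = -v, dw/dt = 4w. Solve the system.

u(t) = c_2e^(-4t), v(t) = c_1e^(-t), w(t) = c_3e^(4t)

Coefficient matrix A = [[-4, 0, 0], [0, -1, 0], [0, 0, 4]].
det(A - λI) = 0 gives eigenvalues λ = -1, -4, 4.
For λ=-1: eigenvector (0,1,0).
For λ=-4: eigenvector (1,0,0).
For λ=4: eigenvector (0,0,1).
General solution: c_1e^(-t)(0,1,0) + c_2e^(-4t)(1,0,0) + c_3e^(4t)(0,0,1).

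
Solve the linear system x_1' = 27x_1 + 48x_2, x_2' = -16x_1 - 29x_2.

x_1(t) = -2c_1e^(3t) - 3c_2e^(-5t), x_2(t) = c_1e^(3t) + 2c_2e^(-5t)

Coefficient matrix A = [[27, 48], [-16, -29]].
Characteristic polynomial det(A - λI) = λ^2 + 2λ - 15 = 0.
Eigenvalues λ = 3, -5.
For λ=3: (A-λI) row 1 is [24, 48], so an eigenvector is (-2, 1).
For λ=-5: (A-λI) row 1 is [32, 48], so an eigenvector is (-3, 2).
General solution: c_1e^(3t)(-2,1) + c_2e^(-5t)(-3,2).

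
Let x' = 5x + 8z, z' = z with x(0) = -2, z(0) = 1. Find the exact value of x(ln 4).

A = [[5,8],[0,1]]; eigenvalues λ = 1, 5.
Eigenvectors: (2,-1) for λ=1, (-1,0) for λ=5.
From the initial condition, c_1 = -1, c_2 = 0.
x(ln 4) = (-1)(4^1)(2) + (0)(4^5)(-1) = -8.

-8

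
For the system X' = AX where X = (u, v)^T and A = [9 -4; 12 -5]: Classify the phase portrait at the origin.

A = [[9,-4],[12,-5]]; det(A-λI) = λ^2 - 4λ + 3.
λ = 3, 1: both positive.

unstable node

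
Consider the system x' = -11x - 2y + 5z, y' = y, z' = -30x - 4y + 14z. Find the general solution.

x(t) = c_1e^(-t) - c_2e^(t) + c_3e^(4t), y(t) = c_2e^(t), z(t) = 2c_1e^(-t) - 2c_2e^(t) + 3c_3e^(4t)

Coefficient matrix A = [[-11, -2, 5], [0, 1, 0], [-30, -4, 14]].
det(A - λI) = 0 gives eigenvalues λ = -1, 1, 4.
For λ=-1: eigenvector (1,0,2).
For λ=1: eigenvector (-1,1,-2).
For λ=4: eigenvector (1,0,3).
General solution: c_1e^(-t)(1,0,2) + c_2e^(t)(-1,1,-2) + c_3e^(4t)(1,0,3).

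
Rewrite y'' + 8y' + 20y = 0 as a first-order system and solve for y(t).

y(t) = C_1e^(-4t)cos(2t) + C_2e^(-4t)sin(2t)

Let x_1 = y, x_2 = y'. Then x_1' = x_2 and x_2' = -20x_1 - 8x_2.
A = [[0,1],[-20,-8]]; det(A-λI) = λ^2 + 8λ + 20.
Eigenvalues λ = -4 ± 2i.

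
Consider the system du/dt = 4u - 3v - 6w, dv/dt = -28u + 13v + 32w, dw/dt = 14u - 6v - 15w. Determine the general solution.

u(t) = c_1e^(t) + c_2e^(4t), v(t) = -3c_1e^(t) - 4c_2e^(4t) - 2c_3e^(-3t), w(t) = 2c_1e^(t) + 2c_2e^(4t) + c_3e^(-3t)

Coefficient matrix A = [[4, -3, -6], [-28, 13, 32], [14, -6, -15]].
det(A - λI) = 0 gives eigenvalues λ = 1, 4, -3.
For λ=1: eigenvector (1,-3,2).
For λ=4: eigenvector (1,-4,2).
For λ=-3: eigenvector (0,-2,1).
General solution: c_1e^(t)(1,-3,2) + c_2e^(4t)(1,-4,2) + c_3e^(-3t)(0,-2,1).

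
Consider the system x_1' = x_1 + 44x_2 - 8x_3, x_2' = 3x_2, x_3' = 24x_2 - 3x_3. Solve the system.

x_1(t) = 2C_1e^(-3t) + 6C_2e^(3t) + C_3e^(t), x_2(t) = C_2e^(3t), x_3(t) = C_1e^(-3t) + 4C_2e^(3t)

Coefficient matrix A = [[1, 44, -8], [0, 3, 0], [0, 24, -3]].
det(A - λI) = 0 gives eigenvalues λ = -3, 3, 1.
For λ=-3: eigenvector (2,0,1).
For λ=3: eigenvector (6,1,4).
For λ=1: eigenvector (1,0,0).
General solution: C_1e^(-3t)(2,0,1) + C_2e^(3t)(6,1,4) + C_3e^(t)(1,0,0).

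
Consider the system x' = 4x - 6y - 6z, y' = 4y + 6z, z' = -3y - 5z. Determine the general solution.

x(t) = -2C_1e^(t) + C_3e^(4t), y(t) = -2C_1e^(t) - C_2e^(-2t), z(t) = C_1e^(t) + C_2e^(-2t)

Coefficient matrix A = [[4, -6, -6], [0, 4, 6], [0, -3, -5]].
det(A - λI) = 0 gives eigenvalues λ = 1, -2, 4.
For λ=1: eigenvector (-2,-2,1).
For λ=-2: eigenvector (0,-1,1).
For λ=4: eigenvector (1,0,0).
General solution: C_1e^(t)(-2,-2,1) + C_2e^(-2t)(0,-1,1) + C_3e^(4t)(1,0,0).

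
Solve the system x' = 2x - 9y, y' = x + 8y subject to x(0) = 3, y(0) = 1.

Coefficient matrix A = [[2, -9], [1, 8]].
Characteristic polynomial det(A - λI) = λ^2 - 10λ + 25 = 0.
Single eigenvalue λ = 5 with algebraic multiplicity 2.
Eigenvector v = (-3,1); generalized eigenvector w with (A-λI)w=v is (-2,1).
General solution: e^(5t)[C_1·v + C_2·(t·v + w)].
Applying x(0)=3, y(0)=1 gives C_1=-5, C_2=6.

x(t) = -18te^(5t) + 3e^(5t), y(t) = 6te^(5t) + e^(5t)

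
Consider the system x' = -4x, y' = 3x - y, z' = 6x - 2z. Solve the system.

x(t) = c_3e^(-4t), y(t) = c_2e^(-t) - c_3e^(-4t), z(t) = c_1e^(-2t) - 3c_3e^(-4t)

Coefficient matrix A = [[-4, 0, 0], [3, -1, 0], [6, 0, -2]].
det(A - λI) = 0 gives eigenvalues λ = -2, -1, -4.
For λ=-2: eigenvector (0,0,1).
For λ=-1: eigenvector (0,1,0).
For λ=-4: eigenvector (1,-1,-3).
General solution: c_1e^(-2t)(0,0,1) + c_2e^(-t)(0,1,0) + c_3e^(-4t)(1,-1,-3).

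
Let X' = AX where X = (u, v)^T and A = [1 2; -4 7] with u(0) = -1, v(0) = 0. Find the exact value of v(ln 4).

1920

A = [[1,2],[-4,7]]; eigenvalues λ = 5, 3.
Eigenvectors: (1,2) for λ=5, (-1,-1) for λ=3.
From the initial condition, c_1 = 1, c_2 = 2.
v(ln 4) = (1)(4^5)(2) + (2)(4^3)(-1) = 1920.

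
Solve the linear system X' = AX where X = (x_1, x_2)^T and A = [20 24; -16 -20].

Coefficient matrix A = [[20, 24], [-16, -20]].
Characteristic polynomial det(A - λI) = λ^2 - 16 = 0.
Eigenvalues λ = -4, 4.
For λ=-4: (A-λI) row 1 is [24, 24], so an eigenvector is (-1, 1).
For λ=4: (A-λI) row 1 is [16, 24], so an eigenvector is (3, -2).
General solution: c_1e^(-4t)(-1,1) + c_2e^(4t)(3,-2).

x_1(t) = -c_1e^(-4t) + 3c_2e^(4t), x_2(t) = c_1e^(-4t) - 2c_2e^(4t)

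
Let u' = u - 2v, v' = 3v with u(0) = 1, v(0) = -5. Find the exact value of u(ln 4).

304

A = [[1,-2],[0,3]]; eigenvalues λ = 1, 3.
Eigenvectors: (1,0) for λ=1, (1,-1) for λ=3.
From the initial condition, c_1 = -4, c_2 = 5.
u(ln 4) = (-4)(4^1)(1) + (5)(4^3)(1) = 304.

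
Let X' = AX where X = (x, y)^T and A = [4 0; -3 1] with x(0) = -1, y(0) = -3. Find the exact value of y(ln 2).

8

A = [[4,0],[-3,1]]; eigenvalues λ = 4, 1.
Eigenvectors: (1,-1) for λ=4, (0,1) for λ=1.
From the initial condition, c_1 = -1, c_2 = -4.
y(ln 2) = (-1)(2^4)(-1) + (-4)(2^1)(1) = 8.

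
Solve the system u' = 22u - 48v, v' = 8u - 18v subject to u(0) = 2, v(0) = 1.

u(t) = 2e^(-2t), v(t) = e^(-2t)

Coefficient matrix A = [[22, -48], [8, -18]].
Characteristic polynomial det(A - λI) = λ^2 - 4λ - 12 = 0.
Eigenvalues λ = 6, -2.
For λ=6: (A-λI) row 1 is [16, -48], so an eigenvector is (-3, -1).
For λ=-2: (A-λI) row 1 is [24, -48], so an eigenvector is (-2, -1).
General solution: K_1e^(6t)(-3,-1) + K_2e^(-2t)(-2,-1).
Applying u(0)=2, v(0)=1 gives K_1=0, K_2=-1.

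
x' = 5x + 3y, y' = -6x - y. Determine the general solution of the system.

x(t) = C_1e^(2t)sin(3t) - C_2e^(2t)cos(3t), y(t) = -C_1e^(2t)sin(3t) + C_1e^(2t)cos(3t) + C_2e^(2t)sin(3t) + C_2e^(2t)cos(3t)

Coefficient matrix A = [[5, 3], [-6, -1]].
Characteristic polynomial det(A - λI) = λ^2 - 4λ + 13 = 0.
Eigenvalues λ = 2 ± 3i (complex conjugate pair).
For λ=2+3i: an eigenvector is (0,1) - i(1,-1) = (0 - i, 1 + i).
A real fundamental pair from Re and Im of e^((2+3i)t)v: X_1 = e^(2t)(cos(3t)·(0,1) + sin(3t)·(1,-1)), X_2 = e^(2t)(sin(3t)·(0,1) - cos(3t)·(1,-1)).
General solution: C_1X_1 + C_2X_2.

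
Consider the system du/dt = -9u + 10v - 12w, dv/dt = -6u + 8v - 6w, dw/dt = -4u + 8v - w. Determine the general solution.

Coefficient matrix A = [[-9, 10, -12], [-6, 8, -6], [-4, 8, -1]].
det(A - λI) = 0 gives eigenvalues λ = -4, -1, 3.
For λ=-4: eigenvector (-2,-1,0).
For λ=-1: eigenvector (4,2,-1).
For λ=3: eigenvector (-1,0,1).
General solution: C_1e^(-4t)(-2,-1,0) + C_2e^(-t)(4,2,-1) + C_3e^(3t)(-1,0,1).

u(t) = -2C_1e^(-4t) + 4C_2e^(-t) - C_3e^(3t), v(t) = -C_1e^(-4t) + 2C_2e^(-t), w(t) = -C_2e^(-t) + C_3e^(3t)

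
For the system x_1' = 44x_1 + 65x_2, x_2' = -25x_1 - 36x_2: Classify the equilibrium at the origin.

A = [[44,65],[-25,-36]]; det(A-λI) = λ^2 - 8λ + 41.
λ = 4 ± 5i: positive real part.

unstable spiral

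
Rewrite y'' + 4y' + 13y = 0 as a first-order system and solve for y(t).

Let x_1 = y, x_2 = y'. Then x_1' = x_2 and x_2' = -13x_1 - 4x_2.
A = [[0,1],[-13,-4]]; det(A-λI) = λ^2 + 4λ + 13.
Eigenvalues λ = -2 ± 3i.

y(t) = K_1e^(-2t)cos(3t) + K_2e^(-2t)sin(3t)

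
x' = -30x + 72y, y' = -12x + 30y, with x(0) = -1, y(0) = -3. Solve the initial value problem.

Coefficient matrix A = [[-30, 72], [-12, 30]].
Characteristic polynomial det(A - λI) = λ^2 - 36 = 0.
Eigenvalues λ = 6, -6.
For λ=6: (A-λI) row 1 is [-36, 72], so an eigenvector is (2, 1).
For λ=-6: (A-λI) row 1 is [-24, 72], so an eigenvector is (3, 1).
General solution: C_1e^(6t)(2,1) + C_2e^(-6t)(3,1).
Applying x(0)=-1, y(0)=-3 gives C_1=-8, C_2=5.

x(t) = -16e^(6t) + 15e^(-6t), y(t) = -8e^(6t) + 5e^(-6t)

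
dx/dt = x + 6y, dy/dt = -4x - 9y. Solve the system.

Coefficient matrix A = [[1, 6], [-4, -9]].
Characteristic polynomial det(A - λI) = λ^2 + 8λ + 15 = 0.
Eigenvalues λ = -3, -5.
For λ=-3: (A-λI) row 1 is [4, 6], so an eigenvector is (3, -2).
For λ=-5: (A-λI) row 1 is [6, 6], so an eigenvector is (-1, 1).
General solution: c_1e^(-3t)(3,-2) + c_2e^(-5t)(-1,1).

x(t) = 3c_1e^(-3t) - c_2e^(-5t), y(t) = -2c_1e^(-3t) + c_2e^(-5t)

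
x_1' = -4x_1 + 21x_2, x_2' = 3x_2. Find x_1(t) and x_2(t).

Coefficient matrix A = [[-4, 21], [0, 3]].
Characteristic polynomial det(A - λI) = λ^2 + λ - 12 = 0.
Eigenvalues λ = -4, 3.
For λ=-4: (A-λI) row 1 is [0, 21], so an eigenvector is (1, 0).
For λ=3: (A-λI) row 1 is [-7, 21], so an eigenvector is (3, 1).
General solution: K_1e^(-4t)(1,0) + K_2e^(3t)(3,1).

x_1(t) = K_1e^(-4t) + 3K_2e^(3t), x_2(t) = K_2e^(3t)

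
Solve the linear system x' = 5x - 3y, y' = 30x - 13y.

Coefficient matrix A = [[5, -3], [30, -13]].
Characteristic polynomial det(A - λI) = λ^2 + 8λ + 25 = 0.
Eigenvalues λ = -4 ± 3i (complex conjugate pair).
For λ=-4+3i: an eigenvector is (0,-1) - i(1,3) = (0 - i, -1 - 3i).
A real fundamental pair from Re and Im of e^((-4+3i)t)v: X_1 = e^(-4t)(cos(3t)·(0,-1) + sin(3t)·(1,3)), X_2 = e^(-4t)(sin(3t)·(0,-1) - cos(3t)·(1,3)).
General solution: c_1X_1 + c_2X_2.

x(t) = c_1e^(-4t)sin(3t) - c_2e^(-4t)cos(3t), y(t) = 3c_1e^(-4t)sin(3t) - c_1e^(-4t)cos(3t) - c_2e^(-4t)sin(3t) - 3c_2e^(-4t)cos(3t)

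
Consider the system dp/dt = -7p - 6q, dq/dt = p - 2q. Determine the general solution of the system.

Coefficient matrix A = [[-7, -6], [1, -2]].
Characteristic polynomial det(A - λI) = λ^2 + 9λ + 20 = 0.
Eigenvalues λ = -5, -4.
For λ=-5: (A-λI) row 1 is [-2, -6], so an eigenvector is (-3, 1).
For λ=-4: (A-λI) row 1 is [-3, -6], so an eigenvector is (2, -1).
General solution: c_1e^(-5t)(-3,1) + c_2e^(-4t)(2,-1).

p(t) = -3c_1e^(-5t) + 2c_2e^(-4t), q(t) = c_1e^(-5t) - c_2e^(-4t)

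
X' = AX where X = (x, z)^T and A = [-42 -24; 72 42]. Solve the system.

Coefficient matrix A = [[-42, -24], [72, 42]].
Characteristic polynomial det(A - λI) = λ^2 - 36 = 0.
Eigenvalues λ = 6, -6.
For λ=6: (A-λI) row 1 is [-48, -24], so an eigenvector is (1, -2).
For λ=-6: (A-λI) row 1 is [-36, -24], so an eigenvector is (2, -3).
General solution: c_1e^(6t)(1,-2) + c_2e^(-6t)(2,-3).

x(t) = c_1e^(6t) + 2c_2e^(-6t), z(t) = -2c_1e^(6t) - 3c_2e^(-6t)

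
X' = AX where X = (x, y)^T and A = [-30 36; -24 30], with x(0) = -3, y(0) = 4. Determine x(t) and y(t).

x(t) = 18e^(6t) - 21e^(-6t), y(t) = 18e^(6t) - 14e^(-6t)

Coefficient matrix A = [[-30, 36], [-24, 30]].
Characteristic polynomial det(A - λI) = λ^2 - 36 = 0.
Eigenvalues λ = 6, -6.
For λ=6: (A-λI) row 1 is [-36, 36], so an eigenvector is (1, 1).
For λ=-6: (A-λI) row 1 is [-24, 36], so an eigenvector is (-3, -2).
General solution: C_1e^(6t)(1,1) + C_2e^(-6t)(-3,-2).
Applying x(0)=-3, y(0)=4 gives C_1=18, C_2=7.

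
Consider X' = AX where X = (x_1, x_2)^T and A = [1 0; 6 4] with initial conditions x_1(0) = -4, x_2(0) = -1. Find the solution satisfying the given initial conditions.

x_1(t) = -4e^(t), x_2(t) = -9e^(4t) + 8e^(t)

Coefficient matrix A = [[1, 0], [6, 4]].
Characteristic polynomial det(A - λI) = λ^2 - 5λ + 4 = 0.
Eigenvalues λ = 4, 1.
For λ=4: (A-λI) row 1 is [-3, 0], so an eigenvector is (0, 1).
For λ=1: (A-λI) row 2 is [6, 3], so an eigenvector is (-1, 2).
General solution: c_1e^(4t)(0,1) + c_2e^(t)(-1,2).
Applying x_1(0)=-4, x_2(0)=-1 gives c_1=-9, c_2=4.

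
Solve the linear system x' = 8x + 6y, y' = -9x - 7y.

x(t) = c_1e^(2t) + 2c_2e^(-t), y(t) = -c_1e^(2t) - 3c_2e^(-t)

Coefficient matrix A = [[8, 6], [-9, -7]].
Characteristic polynomial det(A - λI) = λ^2 - λ - 2 = 0.
Eigenvalues λ = 2, -1.
For λ=2: (A-λI) row 1 is [6, 6], so an eigenvector is (1, -1).
For λ=-1: (A-λI) row 1 is [9, 6], so an eigenvector is (2, -3).
General solution: c_1e^(2t)(1,-1) + c_2e^(-t)(2,-3).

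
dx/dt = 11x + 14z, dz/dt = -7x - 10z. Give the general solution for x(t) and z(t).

x(t) = C_1e^(-3t) + 2C_2e^(4t), z(t) = -C_1e^(-3t) - C_2e^(4t)

Coefficient matrix A = [[11, 14], [-7, -10]].
Characteristic polynomial det(A - λI) = λ^2 - λ - 12 = 0.
Eigenvalues λ = -3, 4.
For λ=-3: (A-λI) row 1 is [14, 14], so an eigenvector is (1, -1).
For λ=4: (A-λI) row 1 is [7, 14], so an eigenvector is (2, -1).
General solution: C_1e^(-3t)(1,-1) + C_2e^(4t)(2,-1).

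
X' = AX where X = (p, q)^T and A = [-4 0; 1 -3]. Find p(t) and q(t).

p(t) = C_2e^(-4t), q(t) = C_1e^(-3t) - C_2e^(-4t)

Coefficient matrix A = [[-4, 0], [1, -3]].
Characteristic polynomial det(A - λI) = λ^2 + 7λ + 12 = 0.
Eigenvalues λ = -3, -4.
For λ=-3: (A-λI) row 1 is [-1, 0], so an eigenvector is (0, 1).
For λ=-4: (A-λI) row 2 is [1, 1], so an eigenvector is (1, -1).
General solution: C_1e^(-3t)(0,1) + C_2e^(-4t)(1,-1).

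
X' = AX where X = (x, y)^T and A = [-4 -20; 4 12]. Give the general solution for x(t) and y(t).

Coefficient matrix A = [[-4, -20], [4, 12]].
Characteristic polynomial det(A - λI) = λ^2 - 8λ + 32 = 0.
Eigenvalues λ = 4 ± 4i (complex conjugate pair).
For λ=4+4i: an eigenvector is (-1,0) - i(2,-1) = (-1 - 2i, 0 + i).
A real fundamental pair from Re and Im of e^((4+4i)t)v: X_1 = e^(4t)(cos(4t)·(-1,0) + sin(4t)·(2,-1)), X_2 = e^(4t)(sin(4t)·(-1,0) - cos(4t)·(2,-1)).
General solution: C_1X_1 + C_2X_2.

x(t) = 2C_1e^(4t)sin(4t) - C_1e^(4t)cos(4t) - C_2e^(4t)sin(4t) - 2C_2e^(4t)cos(4t), y(t) = -C_1e^(4t)sin(4t) + C_2e^(4t)cos(4t)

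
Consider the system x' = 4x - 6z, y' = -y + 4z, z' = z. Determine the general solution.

Coefficient matrix A = [[4, 0, -6], [0, -1, 4], [0, 0, 1]].
det(A - λI) = 0 gives eigenvalues λ = 4, -1, 1.
For λ=4: eigenvector (1,0,0).
For λ=-1: eigenvector (0,1,0).
For λ=1: eigenvector (2,2,1).
General solution: c_1e^(4t)(1,0,0) + c_2e^(-t)(0,1,0) + c_3e^(t)(2,2,1).

x(t) = c_1e^(4t) + 2c_3e^(t), y(t) = c_2e^(-t) + 2c_3e^(t), z(t) = c_3e^(t)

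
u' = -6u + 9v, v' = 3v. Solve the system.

u(t) = -C_1e^(3t) + C_2e^(-6t), v(t) = -C_1e^(3t)

Coefficient matrix A = [[-6, 9], [0, 3]].
Characteristic polynomial det(A - λI) = λ^2 + 3λ - 18 = 0.
Eigenvalues λ = 3, -6.
For λ=3: (A-λI) row 1 is [-9, 9], so an eigenvector is (-1, -1).
For λ=-6: (A-λI) row 1 is [0, 9], so an eigenvector is (1, 0).
General solution: C_1e^(3t)(-1,-1) + C_2e^(-6t)(1,0).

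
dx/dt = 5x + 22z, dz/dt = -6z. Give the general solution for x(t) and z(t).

x(t) = 2K_1e^(-6t) + K_2e^(5t), z(t) = -K_1e^(-6t)

Coefficient matrix A = [[5, 22], [0, -6]].
Characteristic polynomial det(A - λI) = λ^2 + λ - 30 = 0.
Eigenvalues λ = -6, 5.
For λ=-6: (A-λI) row 1 is [11, 22], so an eigenvector is (2, -1).
For λ=5: (A-λI) row 1 is [0, 22], so an eigenvector is (1, 0).
General solution: K_1e^(-6t)(2,-1) + K_2e^(5t)(1,0).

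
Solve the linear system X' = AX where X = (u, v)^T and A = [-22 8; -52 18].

Coefficient matrix A = [[-22, 8], [-52, 18]].
Characteristic polynomial det(A - λI) = λ^2 + 4λ + 20 = 0.
Eigenvalues λ = -2 ± 4i (complex conjugate pair).
For λ=-2+4i: an eigenvector is (-1,-2) - i(1,3) = (-1 - i, -2 - 3i).
A real fundamental pair from Re and Im of e^((-2+4i)t)v: X_1 = e^(-2t)(cos(4t)·(-1,-2) + sin(4t)·(1,3)), X_2 = e^(-2t)(sin(4t)·(-1,-2) - cos(4t)·(1,3)).
General solution: C_1X_1 + C_2X_2.

u(t) = C_1e^(-2t)sin(4t) - C_1e^(-2t)cos(4t) - C_2e^(-2t)sin(4t) - C_2e^(-2t)cos(4t), v(t) = 3C_1e^(-2t)sin(4t) - 2C_1e^(-2t)cos(4t) - 2C_2e^(-2t)sin(4t) - 3C_2e^(-2t)cos(4t)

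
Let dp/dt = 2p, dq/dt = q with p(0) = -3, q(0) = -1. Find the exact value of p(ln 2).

-12

A = [[2,0],[0,1]]; eigenvalues λ = 1, 2.
Eigenvectors: (0,-1) for λ=1, (1,0) for λ=2.
From the initial condition, c_1 = 1, c_2 = -3.
p(ln 2) = (1)(2^1)(0) + (-3)(2^2)(1) = -12.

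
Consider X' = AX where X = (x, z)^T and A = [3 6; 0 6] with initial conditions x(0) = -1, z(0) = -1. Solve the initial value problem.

Coefficient matrix A = [[3, 6], [0, 6]].
Characteristic polynomial det(A - λI) = λ^2 - 9λ + 18 = 0.
Eigenvalues λ = 6, 3.
For λ=6: (A-λI) row 1 is [-3, 6], so an eigenvector is (2, 1).
For λ=3: (A-λI) row 1 is [0, 6], so an eigenvector is (-1, 0).
General solution: C_1e^(6t)(2,1) + C_2e^(3t)(-1,0).
Applying x(0)=-1, z(0)=-1 gives C_1=-1, C_2=-1.

x(t) = -2e^(6t) + e^(3t), z(t) = -e^(6t)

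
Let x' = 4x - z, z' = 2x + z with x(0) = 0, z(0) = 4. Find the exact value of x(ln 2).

A = [[4,-1],[2,1]]; eigenvalues λ = 2, 3.
Eigenvectors: (1,2) for λ=2, (-1,-1) for λ=3.
From the initial condition, c_1 = 4, c_2 = 4.
x(ln 2) = (4)(2^2)(1) + (4)(2^3)(-1) = -16.

-16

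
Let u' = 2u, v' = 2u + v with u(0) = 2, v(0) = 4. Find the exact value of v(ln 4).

64

A = [[2,0],[2,1]]; eigenvalues λ = 1, 2.
Eigenvectors: (0,1) for λ=1, (-1,-2) for λ=2.
From the initial condition, c_1 = 0, c_2 = -2.
v(ln 4) = (0)(4^1)(1) + (-2)(4^2)(-2) = 64.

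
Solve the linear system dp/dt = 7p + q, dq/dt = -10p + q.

Coefficient matrix A = [[7, 1], [-10, 1]].
Characteristic polynomial det(A - λI) = λ^2 - 8λ + 17 = 0.
Eigenvalues λ = 4 ± i (complex conjugate pair).
For λ=4+i: an eigenvector is (-1,3) - i(0,1) = (-1, 3 - i).
A real fundamental pair from Re and Im of e^((4+i)t)v: X_1 = e^(4t)(cos(t)·(-1,3) + sin(t)·(0,1)), X_2 = e^(4t)(sin(t)·(-1,3) - cos(t)·(0,1)).
General solution: K_1X_1 + K_2X_2.

p(t) = -K_1e^(4t)cos(t) - K_2e^(4t)sin(t), q(t) = K_1e^(4t)sin(t) + 3K_1e^(4t)cos(t) + 3K_2e^(4t)sin(t) - K_2e^(4t)cos(t)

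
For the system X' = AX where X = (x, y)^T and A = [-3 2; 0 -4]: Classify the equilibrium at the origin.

A = [[-3,2],[0,-4]]; det(A-λI) = λ^2 + 7λ + 12.
λ = -3, -4: both negative.

stable node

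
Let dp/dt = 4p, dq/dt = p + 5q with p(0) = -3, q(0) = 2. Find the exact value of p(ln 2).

A = [[4,0],[1,5]]; eigenvalues λ = 4, 5.
Eigenvectors: (1,-1) for λ=4, (0,-1) for λ=5.
From the initial condition, c_1 = -3, c_2 = 1.
p(ln 2) = (-3)(2^4)(1) + (1)(2^5)(0) = -48.

-48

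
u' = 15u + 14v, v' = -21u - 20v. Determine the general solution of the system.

u(t) = C_1e^(t) + 2C_2e^(-6t), v(t) = -C_1e^(t) - 3C_2e^(-6t)

Coefficient matrix A = [[15, 14], [-21, -20]].
Characteristic polynomial det(A - λI) = λ^2 + 5λ - 6 = 0.
Eigenvalues λ = 1, -6.
For λ=1: (A-λI) row 1 is [14, 14], so an eigenvector is (1, -1).
For λ=-6: (A-λI) row 1 is [21, 14], so an eigenvector is (2, -3).
General solution: C_1e^(t)(1,-1) + C_2e^(-6t)(2,-3).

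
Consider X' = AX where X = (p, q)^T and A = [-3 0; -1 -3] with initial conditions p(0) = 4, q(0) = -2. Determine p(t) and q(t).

Coefficient matrix A = [[-3, 0], [-1, -3]].
Characteristic polynomial det(A - λI) = λ^2 + 6λ + 9 = 0.
Single eigenvalue λ = -3 with algebraic multiplicity 2.
Eigenvector v = (0,-1); generalized eigenvector w with (A-λI)w=v is (1,3).
General solution: e^(-3t)[c_1·v + c_2·(t·v + w)].
Applying p(0)=4, q(0)=-2 gives c_1=14, c_2=4.

p(t) = 4e^(-3t), q(t) = -4te^(-3t) - 2e^(-3t)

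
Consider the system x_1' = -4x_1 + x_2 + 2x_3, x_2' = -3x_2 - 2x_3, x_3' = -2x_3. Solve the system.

x_1(t) = K_2e^(-3t) + K_3e^(-4t), x_2(t) = -2K_1e^(-2t) + K_2e^(-3t), x_3(t) = K_1e^(-2t)

Coefficient matrix A = [[-4, 1, 2], [0, -3, -2], [0, 0, -2]].
det(A - λI) = 0 gives eigenvalues λ = -2, -3, -4.
For λ=-2: eigenvector (0,-2,1).
For λ=-3: eigenvector (1,1,0).
For λ=-4: eigenvector (1,0,0).
General solution: K_1e^(-2t)(0,-2,1) + K_2e^(-3t)(1,1,0) + K_3e^(-4t)(1,0,0).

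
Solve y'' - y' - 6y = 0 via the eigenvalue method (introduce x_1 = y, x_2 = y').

Let x_1 = y, x_2 = y'. Then x_1' = x_2 and x_2' = 6x_1 + x_2.
A = [[0,1],[6,1]]; det(A-λI) = λ^2 - λ - 6.
Eigenvalues λ = -2, 3 with eigenvectors (1,-2), (1,3).

y(t) = c_1e^(-2t) + c_2e^(3t)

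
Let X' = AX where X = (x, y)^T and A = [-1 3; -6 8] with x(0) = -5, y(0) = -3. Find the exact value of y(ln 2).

A = [[-1,3],[-6,8]]; eigenvalues λ = 2, 5.
Eigenvectors: (1,1) for λ=2, (1,2) for λ=5.
From the initial condition, c_1 = -7, c_2 = 2.
y(ln 2) = (-7)(2^2)(1) + (2)(2^5)(2) = 100.

100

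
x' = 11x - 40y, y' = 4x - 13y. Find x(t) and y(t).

x(t) = -3K_1e^(-t)sin(4t) - K_1e^(-t)cos(4t) - K_2e^(-t)sin(4t) + 3K_2e^(-t)cos(4t), y(t) = -K_1e^(-t)sin(4t) + K_2e^(-t)cos(4t)

Coefficient matrix A = [[11, -40], [4, -13]].
Characteristic polynomial det(A - λI) = λ^2 + 2λ + 17 = 0.
Eigenvalues λ = -1 ± 4i (complex conjugate pair).
For λ=-1+4i: an eigenvector is (-1,0) - i(-3,-1) = (-1 + 3i, 0 + i).
A real fundamental pair from Re and Im of e^((-1+4i)t)v: X_1 = e^(-t)(cos(4t)·(-1,0) + sin(4t)·(-3,-1)), X_2 = e^(-t)(sin(4t)·(-1,0) - cos(4t)·(-3,-1)).
General solution: K_1X_1 + K_2X_2.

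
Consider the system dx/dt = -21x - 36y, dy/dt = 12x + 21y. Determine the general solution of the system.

Coefficient matrix A = [[-21, -36], [12, 21]].
Characteristic polynomial det(A - λI) = λ^2 - 9 = 0.
Eigenvalues λ = -3, 3.
For λ=-3: (A-λI) row 1 is [-18, -36], so an eigenvector is (-2, 1).
For λ=3: (A-λI) row 1 is [-24, -36], so an eigenvector is (3, -2).
General solution: K_1e^(-3t)(-2,1) + K_2e^(3t)(3,-2).

x(t) = -2K_1e^(-3t) + 3K_2e^(3t), y(t) = K_1e^(-3t) - 2K_2e^(3t)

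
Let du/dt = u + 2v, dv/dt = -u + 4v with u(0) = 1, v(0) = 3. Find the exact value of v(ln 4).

288

A = [[1,2],[-1,4]]; eigenvalues λ = 2, 3.
Eigenvectors: (2,1) for λ=2, (-1,-1) for λ=3.
From the initial condition, c_1 = -2, c_2 = -5.
v(ln 4) = (-2)(4^2)(1) + (-5)(4^3)(-1) = 288.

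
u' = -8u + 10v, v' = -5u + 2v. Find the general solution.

u(t) = c_1e^(-3t)sin(5t) - c_1e^(-3t)cos(5t) - c_2e^(-3t)sin(5t) - c_2e^(-3t)cos(5t), v(t) = c_1e^(-3t)sin(5t) - c_2e^(-3t)cos(5t)

Coefficient matrix A = [[-8, 10], [-5, 2]].
Characteristic polynomial det(A - λI) = λ^2 + 6λ + 34 = 0.
Eigenvalues λ = -3 ± 5i (complex conjugate pair).
For λ=-3+5i: an eigenvector is (-1,0) - i(1,1) = (-1 - i, 0 - i).
A real fundamental pair from Re and Im of e^((-3+5i)t)v: X_1 = e^(-3t)(cos(5t)·(-1,0) + sin(5t)·(1,1)), X_2 = e^(-3t)(sin(5t)·(-1,0) - cos(5t)·(1,1)).
General solution: c_1X_1 + c_2X_2.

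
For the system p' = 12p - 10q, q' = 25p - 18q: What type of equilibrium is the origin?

stable spiral

A = [[12,-10],[25,-18]]; det(A-λI) = λ^2 + 6λ + 34.
λ = -3 ± 5i: negative real part.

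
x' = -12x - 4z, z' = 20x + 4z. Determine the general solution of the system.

Coefficient matrix A = [[-12, -4], [20, 4]].
Characteristic polynomial det(A - λI) = λ^2 + 8λ + 32 = 0.
Eigenvalues λ = -4 ± 4i (complex conjugate pair).
For λ=-4+4i: an eigenvector is (0,-1) - i(1,-2) = (0 - i, -1 + 2i).
A real fundamental pair from Re and Im of e^((-4+4i)t)v: X_1 = e^(-4t)(cos(4t)·(0,-1) + sin(4t)·(1,-2)), X_2 = e^(-4t)(sin(4t)·(0,-1) - cos(4t)·(1,-2)).
General solution: c_1X_1 + c_2X_2.

x(t) = c_1e^(-4t)sin(4t) - c_2e^(-4t)cos(4t), z(t) = -2c_1e^(-4t)sin(4t) - c_1e^(-4t)cos(4t) - c_2e^(-4t)sin(4t) + 2c_2e^(-4t)cos(4t)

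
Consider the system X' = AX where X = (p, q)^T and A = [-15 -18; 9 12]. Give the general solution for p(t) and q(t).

Coefficient matrix A = [[-15, -18], [9, 12]].
Characteristic polynomial det(A - λI) = λ^2 + 3λ - 18 = 0.
Eigenvalues λ = -6, 3.
For λ=-6: (A-λI) row 1 is [-9, -18], so an eigenvector is (2, -1).
For λ=3: (A-λI) row 1 is [-18, -18], so an eigenvector is (-1, 1).
General solution: K_1e^(-6t)(2,-1) + K_2e^(3t)(-1,1).

p(t) = 2K_1e^(-6t) - K_2e^(3t), q(t) = -K_1e^(-6t) + K_2e^(3t)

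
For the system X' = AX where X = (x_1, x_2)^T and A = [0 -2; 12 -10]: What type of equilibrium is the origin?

stable node

A = [[0,-2],[12,-10]]; det(A-λI) = λ^2 + 10λ + 24.
λ = -6, -4: both negative.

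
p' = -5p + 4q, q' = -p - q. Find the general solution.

Coefficient matrix A = [[-5, 4], [-1, -1]].
Characteristic polynomial det(A - λI) = λ^2 + 6λ + 9 = 0.
Single eigenvalue λ = -3 with algebraic multiplicity 2.
Eigenvector v = (-2,-1); generalized eigenvector w with (A-λI)w=v is (3,1).
General solution: e^(-3t)[C_1·v + C_2·(t·v + w)].

p(t) = -2C_1e^(-3t) - 2C_2te^(-3t) + 3C_2e^(-3t), q(t) = -C_1e^(-3t) - C_2te^(-3t) + C_2e^(-3t)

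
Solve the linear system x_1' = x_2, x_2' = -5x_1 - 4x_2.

Coefficient matrix A = [[0, 1], [-5, -4]].
Characteristic polynomial det(A - λI) = λ^2 + 4λ + 5 = 0.
Eigenvalues λ = -2 ± i (complex conjugate pair).
For λ=-2+i: an eigenvector is (-1,2) - i(0,1) = (-1, 2 - i).
A real fundamental pair from Re and Im of e^((-2+i)t)v: X_1 = e^(-2t)(cos(t)·(-1,2) + sin(t)·(0,1)), X_2 = e^(-2t)(sin(t)·(-1,2) - cos(t)·(0,1)).
General solution: K_1X_1 + K_2X_2.

x_1(t) = -K_1e^(-2t)cos(t) - K_2e^(-2t)sin(t), x_2(t) = K_1e^(-2t)sin(t) + 2K_1e^(-2t)cos(t) + 2K_2e^(-2t)sin(t) - K_2e^(-2t)cos(t)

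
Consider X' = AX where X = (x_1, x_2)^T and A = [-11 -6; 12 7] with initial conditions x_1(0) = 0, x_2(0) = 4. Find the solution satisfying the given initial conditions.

Coefficient matrix A = [[-11, -6], [12, 7]].
Characteristic polynomial det(A - λI) = λ^2 + 4λ - 5 = 0.
Eigenvalues λ = -5, 1.
For λ=-5: (A-λI) row 1 is [-6, -6], so an eigenvector is (1, -1).
For λ=1: (A-λI) row 1 is [-12, -6], so an eigenvector is (-1, 2).
General solution: K_1e^(-5t)(1,-1) + K_2e^(t)(-1,2).
Applying x_1(0)=0, x_2(0)=4 gives K_1=4, K_2=4.

x_1(t) = -4e^(t) + 4e^(-5t), x_2(t) = 8e^(t) - 4e^(-5t)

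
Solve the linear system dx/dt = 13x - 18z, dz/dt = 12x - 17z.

x(t) = 3c_1e^(t) + c_2e^(-5t), z(t) = 2c_1e^(t) + c_2e^(-5t)

Coefficient matrix A = [[13, -18], [12, -17]].
Characteristic polynomial det(A - λI) = λ^2 + 4λ - 5 = 0.
Eigenvalues λ = 1, -5.
For λ=1: (A-λI) row 1 is [12, -18], so an eigenvector is (3, 2).
For λ=-5: (A-λI) row 1 is [18, -18], so an eigenvector is (1, 1).
General solution: c_1e^(t)(3,2) + c_2e^(-5t)(1,1).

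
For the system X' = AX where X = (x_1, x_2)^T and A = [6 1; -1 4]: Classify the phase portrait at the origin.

A = [[6,1],[-1,4]]; det(A-λI) = λ^2 - 10λ + 25.
repeated λ = 5 with a single eigenvector.

unstable improper node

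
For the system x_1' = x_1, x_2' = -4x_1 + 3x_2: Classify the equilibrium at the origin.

A = [[1,0],[-4,3]]; det(A-λI) = λ^2 - 4λ + 3.
λ = 1, 3: both positive.

unstable node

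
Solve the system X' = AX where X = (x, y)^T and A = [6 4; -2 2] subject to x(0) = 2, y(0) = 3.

Coefficient matrix A = [[6, 4], [-2, 2]].
Characteristic polynomial det(A - λI) = λ^2 - 8λ + 20 = 0.
Eigenvalues λ = 4 ± 2i (complex conjugate pair).
For λ=4+2i: an eigenvector is (1,-1) - i(-1,0) = (1 + i, -1).
A real fundamental pair from Re and Im of e^((4+2i)t)v: X_1 = e^(4t)(cos(2t)·(1,-1) + sin(2t)·(-1,0)), X_2 = e^(4t)(sin(2t)·(1,-1) - cos(2t)·(-1,0)).
General solution: C_1X_1 + C_2X_2.
Applying x(0)=2, y(0)=3 gives C_1=-3, C_2=5.

x(t) = 8e^(4t)sin(2t) + 2e^(4t)cos(2t), y(t) = -5e^(4t)sin(2t) + 3e^(4t)cos(2t)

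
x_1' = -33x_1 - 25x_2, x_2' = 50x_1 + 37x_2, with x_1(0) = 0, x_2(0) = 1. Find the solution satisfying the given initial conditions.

x_1(t) = -5e^(2t)sin(5t), x_2(t) = 7e^(2t)sin(5t) + e^(2t)cos(5t)

Coefficient matrix A = [[-33, -25], [50, 37]].
Characteristic polynomial det(A - λI) = λ^2 - 4λ + 29 = 0.
Eigenvalues λ = 2 ± 5i (complex conjugate pair).
For λ=2+5i: an eigenvector is (2,-3) - i(1,-1) = (2 - i, -3 + i).
A real fundamental pair from Re and Im of e^((2+5i)t)v: X_1 = e^(2t)(cos(5t)·(2,-3) + sin(5t)·(1,-1)), X_2 = e^(2t)(sin(5t)·(2,-3) - cos(5t)·(1,-1)).
General solution: c_1X_1 + c_2X_2.
Applying x_1(0)=0, x_2(0)=1 gives c_1=-1, c_2=-2.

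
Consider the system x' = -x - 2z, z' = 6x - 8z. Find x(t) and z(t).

Coefficient matrix A = [[-1, -2], [6, -8]].
Characteristic polynomial det(A - λI) = λ^2 + 9λ + 20 = 0.
Eigenvalues λ = -4, -5.
For λ=-4: (A-λI) row 1 is [3, -2], so an eigenvector is (2, 3).
For λ=-5: (A-λI) row 1 is [4, -2], so an eigenvector is (1, 2).
General solution: K_1e^(-4t)(2,3) + K_2e^(-5t)(1,2).

x(t) = 2K_1e^(-4t) + K_2e^(-5t), z(t) = 3K_1e^(-4t) + 2K_2e^(-5t)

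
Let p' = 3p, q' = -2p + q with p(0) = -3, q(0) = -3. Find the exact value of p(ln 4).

-192

A = [[3,0],[-2,1]]; eigenvalues λ = 1, 3.
Eigenvectors: (0,-1) for λ=1, (-1,1) for λ=3.
From the initial condition, c_1 = 6, c_2 = 3.
p(ln 4) = (6)(4^1)(0) + (3)(4^3)(-1) = -192.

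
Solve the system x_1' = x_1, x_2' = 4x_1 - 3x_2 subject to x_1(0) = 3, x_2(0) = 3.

Coefficient matrix A = [[1, 0], [4, -3]].
Characteristic polynomial det(A - λI) = λ^2 + 2λ - 3 = 0.
Eigenvalues λ = -3, 1.
For λ=-3: (A-λI) row 1 is [4, 0], so an eigenvector is (0, -1).
For λ=1: (A-λI) row 2 is [4, -4], so an eigenvector is (1, 1).
General solution: K_1e^(-3t)(0,-1) + K_2e^(t)(1,1).
Applying x_1(0)=3, x_2(0)=3 gives K_1=0, K_2=3.

x_1(t) = 3e^(t), x_2(t) = 3e^(t)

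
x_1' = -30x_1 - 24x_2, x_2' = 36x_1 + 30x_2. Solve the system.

Coefficient matrix A = [[-30, -24], [36, 30]].
Characteristic polynomial det(A - λI) = λ^2 - 36 = 0.
Eigenvalues λ = 6, -6.
For λ=6: (A-λI) row 1 is [-36, -24], so an eigenvector is (-2, 3).
For λ=-6: (A-λI) row 1 is [-24, -24], so an eigenvector is (1, -1).
General solution: c_1e^(6t)(-2,3) + c_2e^(-6t)(1,-1).

x_1(t) = -2c_1e^(6t) + c_2e^(-6t), x_2(t) = 3c_1e^(6t) - c_2e^(-6t)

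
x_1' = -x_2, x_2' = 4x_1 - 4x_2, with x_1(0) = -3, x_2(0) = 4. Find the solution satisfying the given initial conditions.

Coefficient matrix A = [[0, -1], [4, -4]].
Characteristic polynomial det(A - λI) = λ^2 + 4λ + 4 = 0.
Single eigenvalue λ = -2 with algebraic multiplicity 2.
Eigenvector v = (-1,-2); generalized eigenvector w with (A-λI)w=v is (1,3).
General solution: e^(-2t)[c_1·v + c_2·(t·v + w)].
Applying x_1(0)=-3, x_2(0)=4 gives c_1=13, c_2=10.

x_1(t) = -10te^(-2t) - 3e^(-2t), x_2(t) = -20te^(-2t) + 4e^(-2t)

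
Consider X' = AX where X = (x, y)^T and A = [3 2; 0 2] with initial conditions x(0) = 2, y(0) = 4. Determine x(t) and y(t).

Coefficient matrix A = [[3, 2], [0, 2]].
Characteristic polynomial det(A - λI) = λ^2 - 5λ + 6 = 0.
Eigenvalues λ = 2, 3.
For λ=2: (A-λI) row 1 is [1, 2], so an eigenvector is (-2, 1).
For λ=3: (A-λI) row 1 is [0, 2], so an eigenvector is (1, 0).
General solution: C_1e^(2t)(-2,1) + C_2e^(3t)(1,0).
Applying x(0)=2, y(0)=4 gives C_1=4, C_2=10.

x(t) = 10e^(3t) - 8e^(2t), y(t) = 4e^(2t)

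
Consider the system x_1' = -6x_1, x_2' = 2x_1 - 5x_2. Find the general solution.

x_1(t) = -K_2e^(-6t), x_2(t) = K_1e^(-5t) + 2K_2e^(-6t)

Coefficient matrix A = [[-6, 0], [2, -5]].
Characteristic polynomial det(A - λI) = λ^2 + 11λ + 30 = 0.
Eigenvalues λ = -5, -6.
For λ=-5: (A-λI) row 1 is [-1, 0], so an eigenvector is (0, 1).
For λ=-6: (A-λI) row 2 is [2, 1], so an eigenvector is (-1, 2).
General solution: K_1e^(-5t)(0,1) + K_2e^(-6t)(-1,2).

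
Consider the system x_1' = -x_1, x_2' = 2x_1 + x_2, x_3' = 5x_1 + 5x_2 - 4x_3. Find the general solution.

Coefficient matrix A = [[-1, 0, 0], [2, 1, 0], [5, 5, -4]].
det(A - λI) = 0 gives eigenvalues λ = -1, -4, 1.
For λ=-1: eigenvector (1,-1,0).
For λ=-4: eigenvector (0,0,1).
For λ=1: eigenvector (0,1,1).
General solution: C_1e^(-t)(1,-1,0) + C_2e^(-4t)(0,0,1) + C_3e^(t)(0,1,1).

x_1(t) = C_1e^(-t), x_2(t) = -C_1e^(-t) + C_3e^(t), x_3(t) = C_2e^(-4t) + C_3e^(t)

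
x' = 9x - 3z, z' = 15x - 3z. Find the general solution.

Coefficient matrix A = [[9, -3], [15, -3]].
Characteristic polynomial det(A - λI) = λ^2 - 6λ + 18 = 0.
Eigenvalues λ = 3 ± 3i (complex conjugate pair).
For λ=3+3i: an eigenvector is (0,1) - i(-1,-2) = (0 + i, 1 + 2i).
A real fundamental pair from Re and Im of e^((3+3i)t)v: X_1 = e^(3t)(cos(3t)·(0,1) + sin(3t)·(-1,-2)), X_2 = e^(3t)(sin(3t)·(0,1) - cos(3t)·(-1,-2)).
General solution: c_1X_1 + c_2X_2.

x(t) = -c_1e^(3t)sin(3t) + c_2e^(3t)cos(3t), z(t) = -2c_1e^(3t)sin(3t) + c_1e^(3t)cos(3t) + c_2e^(3t)sin(3t) + 2c_2e^(3t)cos(3t)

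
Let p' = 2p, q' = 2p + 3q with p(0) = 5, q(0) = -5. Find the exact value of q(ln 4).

A = [[2,0],[2,3]]; eigenvalues λ = 2, 3.
Eigenvectors: (1,-2) for λ=2, (0,1) for λ=3.
From the initial condition, c_1 = 5, c_2 = 5.
q(ln 4) = (5)(4^2)(-2) + (5)(4^3)(1) = 160.

160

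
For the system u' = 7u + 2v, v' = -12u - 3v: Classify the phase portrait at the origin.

unstable node

A = [[7,2],[-12,-3]]; det(A-λI) = λ^2 - 4λ + 3.
λ = 1, 3: both positive.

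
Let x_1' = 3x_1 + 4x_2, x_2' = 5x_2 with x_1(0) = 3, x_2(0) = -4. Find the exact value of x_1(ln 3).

-1647

A = [[3,4],[0,5]]; eigenvalues λ = 5, 3.
Eigenvectors: (2,1) for λ=5, (1,0) for λ=3.
From the initial condition, c_1 = -4, c_2 = 11.
x_1(ln 3) = (-4)(3^5)(2) + (11)(3^3)(1) = -1647.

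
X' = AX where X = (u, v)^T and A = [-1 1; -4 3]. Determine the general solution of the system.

Coefficient matrix A = [[-1, 1], [-4, 3]].
Characteristic polynomial det(A - λI) = λ^2 - 2λ + 1 = 0.
Single eigenvalue λ = 1 with algebraic multiplicity 2.
Eigenvector v = (-1,-2); generalized eigenvector w with (A-λI)w=v is (1,1).
General solution: e^(t)[K_1·v + K_2·(t·v + w)].

u(t) = -K_1e^(t) - K_2te^(t) + K_2e^(t), v(t) = -2K_1e^(t) - 2K_2te^(t) + K_2e^(t)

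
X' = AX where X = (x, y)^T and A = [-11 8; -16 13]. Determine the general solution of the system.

Coefficient matrix A = [[-11, 8], [-16, 13]].
Characteristic polynomial det(A - λI) = λ^2 - 2λ - 15 = 0.
Eigenvalues λ = -3, 5.
For λ=-3: (A-λI) row 1 is [-8, 8], so an eigenvector is (1, 1).
For λ=5: (A-λI) row 1 is [-16, 8], so an eigenvector is (1, 2).
General solution: K_1e^(-3t)(1,1) + K_2e^(5t)(1,2).

x(t) = K_1e^(-3t) + K_2e^(5t), y(t) = K_1e^(-3t) + 2K_2e^(5t)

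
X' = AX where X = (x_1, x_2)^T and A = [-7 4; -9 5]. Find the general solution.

Coefficient matrix A = [[-7, 4], [-9, 5]].
Characteristic polynomial det(A - λI) = λ^2 + 2λ + 1 = 0.
Single eigenvalue λ = -1 with algebraic multiplicity 2.
Eigenvector v = (2,3); generalized eigenvector w with (A-λI)w=v is (1,2).
General solution: e^(-t)[C_1·v + C_2·(t·v + w)].

x_1(t) = 2C_1e^(-t) + 2C_2te^(-t) + C_2e^(-t), x_2(t) = 3C_1e^(-t) + 3C_2te^(-t) + 2C_2e^(-t)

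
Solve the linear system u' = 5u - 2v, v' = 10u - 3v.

u(t) = -K_1e^(t)cos(2t) - K_2e^(t)sin(2t), v(t) = -K_1e^(t)sin(2t) - 2K_1e^(t)cos(2t) - 2K_2e^(t)sin(2t) + K_2e^(t)cos(2t)

Coefficient matrix A = [[5, -2], [10, -3]].
Characteristic polynomial det(A - λI) = λ^2 - 2λ + 5 = 0.
Eigenvalues λ = 1 ± 2i (complex conjugate pair).
For λ=1+2i: an eigenvector is (-1,-2) - i(0,-1) = (-1, -2 + i).
A real fundamental pair from Re and Im of e^((1+2i)t)v: X_1 = e^(t)(cos(2t)·(-1,-2) + sin(2t)·(0,-1)), X_2 = e^(t)(sin(2t)·(-1,-2) - cos(2t)·(0,-1)).
General solution: K_1X_1 + K_2X_2.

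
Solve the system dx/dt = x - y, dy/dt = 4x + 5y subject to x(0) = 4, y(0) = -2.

Coefficient matrix A = [[1, -1], [4, 5]].
Characteristic polynomial det(A - λI) = λ^2 - 6λ + 9 = 0.
Single eigenvalue λ = 3 with algebraic multiplicity 2.
Eigenvector v = (1,-2); generalized eigenvector w with (A-λI)w=v is (1,-3).
General solution: e^(3t)[K_1·v + K_2·(t·v + w)].
Applying x(0)=4, y(0)=-2 gives K_1=10, K_2=-6.

x(t) = -6te^(3t) + 4e^(3t), y(t) = 12te^(3t) - 2e^(3t)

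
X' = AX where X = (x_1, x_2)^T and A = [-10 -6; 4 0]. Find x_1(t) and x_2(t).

Coefficient matrix A = [[-10, -6], [4, 0]].
Characteristic polynomial det(A - λI) = λ^2 + 10λ + 24 = 0.
Eigenvalues λ = -4, -6.
For λ=-4: (A-λI) row 1 is [-6, -6], so an eigenvector is (1, -1).
For λ=-6: (A-λI) row 1 is [-4, -6], so an eigenvector is (-3, 2).
General solution: K_1e^(-4t)(1,-1) + K_2e^(-6t)(-3,2).

x_1(t) = K_1e^(-4t) - 3K_2e^(-6t), x_2(t) = -K_1e^(-4t) + 2K_2e^(-6t)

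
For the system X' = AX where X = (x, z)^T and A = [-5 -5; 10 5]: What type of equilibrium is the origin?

center

A = [[-5,-5],[10,5]]; det(A-λI) = λ^2 + 25.
λ = 0 ± 5i: zero real part.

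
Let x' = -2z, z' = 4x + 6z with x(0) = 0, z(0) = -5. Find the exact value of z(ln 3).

A = [[0,-2],[4,6]]; eigenvalues λ = 4, 2.
Eigenvectors: (1,-2) for λ=4, (1,-1) for λ=2.
From the initial condition, c_1 = 5, c_2 = -5.
z(ln 3) = (5)(3^4)(-2) + (-5)(3^2)(-1) = -765.

-765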